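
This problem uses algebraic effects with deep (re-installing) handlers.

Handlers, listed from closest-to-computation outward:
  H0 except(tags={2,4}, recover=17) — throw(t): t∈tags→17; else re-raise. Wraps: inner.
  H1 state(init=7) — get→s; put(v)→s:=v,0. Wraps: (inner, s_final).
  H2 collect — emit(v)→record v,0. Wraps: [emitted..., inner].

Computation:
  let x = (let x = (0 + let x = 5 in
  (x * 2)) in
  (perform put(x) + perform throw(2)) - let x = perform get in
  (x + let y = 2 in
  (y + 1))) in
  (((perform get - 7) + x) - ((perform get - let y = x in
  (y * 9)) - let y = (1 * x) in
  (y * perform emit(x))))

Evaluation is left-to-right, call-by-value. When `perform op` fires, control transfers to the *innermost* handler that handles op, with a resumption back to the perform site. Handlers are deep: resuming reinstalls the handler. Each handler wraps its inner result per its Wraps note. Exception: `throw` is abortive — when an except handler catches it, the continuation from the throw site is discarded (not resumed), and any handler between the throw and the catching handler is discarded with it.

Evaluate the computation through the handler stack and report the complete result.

Evaluation trace:
put(10) @ H1 ⇒ s:=10
throw(2) @ H0 caught ⇒ 17
H1 returns (17, 10)
H2 returns [(17, 10)]
= [(17, 10)]

Answer: [(17, 10)]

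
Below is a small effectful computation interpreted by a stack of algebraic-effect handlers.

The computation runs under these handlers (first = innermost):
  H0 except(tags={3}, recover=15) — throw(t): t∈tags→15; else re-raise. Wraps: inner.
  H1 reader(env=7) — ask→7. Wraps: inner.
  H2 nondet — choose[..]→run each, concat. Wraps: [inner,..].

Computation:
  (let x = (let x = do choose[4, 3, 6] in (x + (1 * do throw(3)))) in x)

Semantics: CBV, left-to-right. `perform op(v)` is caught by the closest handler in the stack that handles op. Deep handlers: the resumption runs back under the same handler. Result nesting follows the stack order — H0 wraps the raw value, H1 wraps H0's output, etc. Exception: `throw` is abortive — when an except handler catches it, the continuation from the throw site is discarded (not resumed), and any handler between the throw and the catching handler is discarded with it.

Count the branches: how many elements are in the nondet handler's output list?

Evaluation trace:
choose[4, 3, 6] @ H2
  branch[0] choose=4:
    throw(3) @ H0 caught ⇒ 15
    H1 returns 15
    H2 returns [15]
  branch[1] choose=3:
    throw(3) @ H0 caught ⇒ 15
    H1 returns 15
    H2 returns [15]
  branch[2] choose=6:
    throw(3) @ H0 caught ⇒ 15
    H1 returns 15
    H2 returns [15]
= [15, 15, 15]

Answer: 3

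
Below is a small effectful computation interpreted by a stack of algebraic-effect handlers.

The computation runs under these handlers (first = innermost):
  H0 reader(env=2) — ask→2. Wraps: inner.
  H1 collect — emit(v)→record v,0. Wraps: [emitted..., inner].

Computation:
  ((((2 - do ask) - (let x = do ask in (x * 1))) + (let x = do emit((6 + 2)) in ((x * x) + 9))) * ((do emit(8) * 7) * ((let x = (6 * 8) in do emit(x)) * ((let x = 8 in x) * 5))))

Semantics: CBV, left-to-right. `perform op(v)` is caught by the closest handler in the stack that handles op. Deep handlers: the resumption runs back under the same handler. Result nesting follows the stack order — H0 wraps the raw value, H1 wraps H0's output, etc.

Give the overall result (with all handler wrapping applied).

Answer: [8, 8, 48, 0]

Evaluation trace:
ask @ H0 ⇒ 2
ask @ H0 ⇒ 2
emit(8) @ H1 ⇒ out+=8
emit(8) @ H1 ⇒ out+=8
emit(48) @ H1 ⇒ out+=48
H0 returns 0
H1 returns [8, 8, 48, 0]
= [8, 8, 48, 0]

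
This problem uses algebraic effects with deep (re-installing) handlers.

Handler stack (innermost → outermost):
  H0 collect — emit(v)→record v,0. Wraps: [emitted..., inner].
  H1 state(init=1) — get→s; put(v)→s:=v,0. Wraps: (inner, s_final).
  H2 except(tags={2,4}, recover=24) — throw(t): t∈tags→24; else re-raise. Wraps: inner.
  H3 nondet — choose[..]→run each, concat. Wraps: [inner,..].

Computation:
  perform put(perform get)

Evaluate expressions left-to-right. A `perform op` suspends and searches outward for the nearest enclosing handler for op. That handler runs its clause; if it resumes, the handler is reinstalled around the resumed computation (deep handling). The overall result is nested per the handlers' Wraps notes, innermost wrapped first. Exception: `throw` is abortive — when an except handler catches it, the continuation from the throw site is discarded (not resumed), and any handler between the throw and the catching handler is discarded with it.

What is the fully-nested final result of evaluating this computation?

Step-by-step:
get @ H1 ⇒ 1
put(1) @ H1 ⇒ s:=1
H0 returns [0]
H1 returns ([0], 1)
H2 returns ([0], 1)
H3 returns [([0], 1)]
= [([0], 1)]

Answer: [([0], 1)]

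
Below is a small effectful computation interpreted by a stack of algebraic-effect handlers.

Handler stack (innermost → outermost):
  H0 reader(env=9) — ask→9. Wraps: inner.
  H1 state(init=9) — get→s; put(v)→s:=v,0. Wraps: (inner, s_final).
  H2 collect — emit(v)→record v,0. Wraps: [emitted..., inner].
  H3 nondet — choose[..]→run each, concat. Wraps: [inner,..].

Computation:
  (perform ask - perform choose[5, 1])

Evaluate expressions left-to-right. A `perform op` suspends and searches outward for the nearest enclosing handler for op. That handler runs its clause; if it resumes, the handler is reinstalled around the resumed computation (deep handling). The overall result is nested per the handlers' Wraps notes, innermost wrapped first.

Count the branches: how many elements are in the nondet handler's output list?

Step-by-step:
ask @ H0 ⇒ 9
choose[5, 1] @ H3
  branch[0] choose=5:
    H0 returns 4
    H1 returns (4, 9)
    H2 returns [(4, 9)]
    H3 returns [[(4, 9)]]
  branch[1] choose=1:
    H0 returns 8
    H1 returns (8, 9)
    H2 returns [(8, 9)]
    H3 returns [[(8, 9)]]
= [[(4, 9)], [(8, 9)]]

Answer: 2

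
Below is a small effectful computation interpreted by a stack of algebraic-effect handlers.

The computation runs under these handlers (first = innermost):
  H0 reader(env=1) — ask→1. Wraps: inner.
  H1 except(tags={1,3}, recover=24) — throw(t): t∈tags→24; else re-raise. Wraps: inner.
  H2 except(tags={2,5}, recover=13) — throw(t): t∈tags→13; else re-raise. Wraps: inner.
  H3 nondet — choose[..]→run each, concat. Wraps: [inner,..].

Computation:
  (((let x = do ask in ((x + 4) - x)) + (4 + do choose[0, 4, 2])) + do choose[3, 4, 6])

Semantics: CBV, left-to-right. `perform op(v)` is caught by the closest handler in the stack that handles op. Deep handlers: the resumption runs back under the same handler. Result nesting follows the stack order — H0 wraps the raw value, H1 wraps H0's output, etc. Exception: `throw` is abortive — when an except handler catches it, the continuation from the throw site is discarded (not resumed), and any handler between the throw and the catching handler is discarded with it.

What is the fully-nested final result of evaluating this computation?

Working:
ask @ H0 ⇒ 1
choose[0, 4, 2] @ H3
  branch[0] choose=0:
    choose[3, 4, 6] @ H3
      branch[0] choose=3:
        H0 returns 11
        H1 returns 11
        H2 returns 11
        H3 returns [11]
      branch[1] choose=4:
        H0 returns 12
        H1 returns 12
        H2 returns 12
        H3 returns [12]
      branch[2] choose=6:
        H0 returns 14
        H1 returns 14
        H2 returns 14
        H3 returns [14]
  branch[1] choose=4:
    choose[3, 4, 6] @ H3
      branch[0] choose=3:
        H0 returns 15
        H1 returns 15
        H2 returns 15
        H3 returns [15]
      branch[1] choose=4:
        H0 returns 16
        H1 returns 16
        H2 returns 16
        H3 returns [16]
      branch[2] choose=6:
        H0 returns 18
        H1 returns 18
        H2 returns 18
        H3 returns [18]
  branch[2] choose=2:
    choose[3, 4, 6] @ H3
      branch[0] choose=3:
        H0 returns 13
        H1 returns 13
        H2 returns 13
        H3 returns [13]
      branch[1] choose=4:
        H0 returns 14
        H1 returns 14
        H2 returns 14
        H3 returns [14]
      branch[2] choose=6:
        H0 returns 16
        H1 returns 16
        H2 returns 16
        H3 returns [16]
= [11, 12, 14, 15, 16, 18, 13, 14, 16]

Answer: [11, 12, 14, 15, 16, 18, 13, 14, 16]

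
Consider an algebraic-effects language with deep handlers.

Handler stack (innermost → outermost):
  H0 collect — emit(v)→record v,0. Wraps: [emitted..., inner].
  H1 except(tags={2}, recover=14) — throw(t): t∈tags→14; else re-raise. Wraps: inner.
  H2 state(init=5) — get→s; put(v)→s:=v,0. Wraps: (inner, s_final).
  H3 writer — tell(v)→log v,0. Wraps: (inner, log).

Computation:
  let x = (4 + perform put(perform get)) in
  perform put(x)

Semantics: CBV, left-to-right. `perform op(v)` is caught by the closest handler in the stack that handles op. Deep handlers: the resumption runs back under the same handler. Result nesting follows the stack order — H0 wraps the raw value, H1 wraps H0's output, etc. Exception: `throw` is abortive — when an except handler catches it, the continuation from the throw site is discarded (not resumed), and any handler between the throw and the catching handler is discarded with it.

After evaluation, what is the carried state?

Answer: 4

Step-by-step:
get @ H2 ⇒ 5
put(5) @ H2 ⇒ s:=5
put(4) @ H2 ⇒ s:=4
H0 returns [0]
H1 returns [0]
H2 returns ([0], 4)
H3 returns (([0], 4), ())
= (([0], 4), ())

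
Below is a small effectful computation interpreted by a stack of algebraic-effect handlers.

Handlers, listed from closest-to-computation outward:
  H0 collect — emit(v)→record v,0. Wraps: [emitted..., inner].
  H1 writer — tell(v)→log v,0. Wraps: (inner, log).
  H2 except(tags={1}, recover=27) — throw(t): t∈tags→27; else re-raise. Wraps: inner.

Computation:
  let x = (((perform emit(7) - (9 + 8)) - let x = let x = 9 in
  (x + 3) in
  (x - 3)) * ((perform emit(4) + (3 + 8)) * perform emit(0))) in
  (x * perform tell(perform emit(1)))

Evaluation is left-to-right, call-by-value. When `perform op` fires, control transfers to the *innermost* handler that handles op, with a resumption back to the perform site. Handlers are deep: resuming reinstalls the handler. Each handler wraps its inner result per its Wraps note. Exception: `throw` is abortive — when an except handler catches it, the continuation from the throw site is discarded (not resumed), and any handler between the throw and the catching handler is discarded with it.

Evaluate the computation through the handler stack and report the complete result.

Answer: ([7, 4, 0, 1, 0], (0))

Working:
emit(7) @ H0 ⇒ out+=7
emit(4) @ H0 ⇒ out+=4
emit(0) @ H0 ⇒ out+=0
emit(1) @ H0 ⇒ out+=1
tell(0) @ H1 ⇒ log+=0
H0 returns [7, 4, 0, 1, 0]
H1 returns ([7, 4, 0, 1, 0], (0))
H2 returns ([7, 4, 0, 1, 0], (0))
= ([7, 4, 0, 1, 0], (0))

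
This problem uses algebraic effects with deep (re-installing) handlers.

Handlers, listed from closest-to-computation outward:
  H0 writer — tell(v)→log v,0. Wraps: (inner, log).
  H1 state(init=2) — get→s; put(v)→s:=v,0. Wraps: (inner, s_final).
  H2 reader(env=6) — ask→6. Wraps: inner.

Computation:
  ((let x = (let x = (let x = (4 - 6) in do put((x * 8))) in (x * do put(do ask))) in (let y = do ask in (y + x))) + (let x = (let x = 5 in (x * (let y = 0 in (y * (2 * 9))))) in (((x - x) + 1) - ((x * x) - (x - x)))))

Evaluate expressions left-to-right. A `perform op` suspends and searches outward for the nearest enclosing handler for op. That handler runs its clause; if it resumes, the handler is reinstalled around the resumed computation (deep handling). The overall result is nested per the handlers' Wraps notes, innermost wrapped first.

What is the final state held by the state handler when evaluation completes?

Answer: 6

Evaluation trace:
put(-16) @ H1 ⇒ s:=-16
ask @ H2 ⇒ 6
put(6) @ H1 ⇒ s:=6
ask @ H2 ⇒ 6
H0 returns (7, ())
H1 returns ((7, ()), 6)
H2 returns ((7, ()), 6)
= ((7, ()), 6)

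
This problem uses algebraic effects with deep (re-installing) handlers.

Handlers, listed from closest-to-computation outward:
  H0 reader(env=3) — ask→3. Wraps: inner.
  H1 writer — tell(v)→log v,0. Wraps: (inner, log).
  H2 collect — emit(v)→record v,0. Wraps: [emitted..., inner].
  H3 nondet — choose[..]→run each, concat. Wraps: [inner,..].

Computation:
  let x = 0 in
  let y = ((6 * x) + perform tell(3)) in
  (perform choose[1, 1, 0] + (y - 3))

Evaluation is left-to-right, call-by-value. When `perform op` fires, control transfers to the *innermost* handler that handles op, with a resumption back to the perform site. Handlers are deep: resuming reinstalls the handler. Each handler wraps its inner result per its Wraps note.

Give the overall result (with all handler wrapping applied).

Answer: [[(-2, (3))], [(-2, (3))], [(-3, (3))]]

Evaluation trace:
tell(3) @ H1 ⇒ log+=3
choose[1, 1, 0] @ H3
  branch[0] choose=1:
    H0 returns -2
    H1 returns (-2, (3))
    H2 returns [(-2, (3))]
    H3 returns [[(-2, (3))]]
  branch[1] choose=1:
    H0 returns -2
    H1 returns (-2, (3))
    H2 returns [(-2, (3))]
    H3 returns [[(-2, (3))]]
  branch[2] choose=0:
    H0 returns -3
    H1 returns (-3, (3))
    H2 returns [(-3, (3))]
    H3 returns [[(-3, (3))]]
= [[(-2, (3))], [(-2, (3))], [(-3, (3))]]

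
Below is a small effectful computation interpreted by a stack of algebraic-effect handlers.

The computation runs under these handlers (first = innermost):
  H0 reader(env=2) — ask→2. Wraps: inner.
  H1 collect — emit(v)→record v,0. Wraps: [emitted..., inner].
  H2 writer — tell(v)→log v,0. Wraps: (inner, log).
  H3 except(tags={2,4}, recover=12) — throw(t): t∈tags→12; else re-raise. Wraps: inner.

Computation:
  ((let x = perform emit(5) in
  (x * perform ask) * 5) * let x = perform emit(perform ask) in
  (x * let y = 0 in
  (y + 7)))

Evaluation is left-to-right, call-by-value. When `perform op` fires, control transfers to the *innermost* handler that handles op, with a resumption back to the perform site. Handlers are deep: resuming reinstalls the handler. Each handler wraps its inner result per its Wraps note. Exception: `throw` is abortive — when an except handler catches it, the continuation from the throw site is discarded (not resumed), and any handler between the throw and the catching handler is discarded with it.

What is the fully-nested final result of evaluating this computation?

Working:
emit(5) @ H1 ⇒ out+=5
ask @ H0 ⇒ 2
ask @ H0 ⇒ 2
emit(2) @ H1 ⇒ out+=2
H0 returns 0
H1 returns [5, 2, 0]
H2 returns ([5, 2, 0], ())
H3 returns ([5, 2, 0], ())
= ([5, 2, 0], ())

Answer: ([5, 2, 0], ())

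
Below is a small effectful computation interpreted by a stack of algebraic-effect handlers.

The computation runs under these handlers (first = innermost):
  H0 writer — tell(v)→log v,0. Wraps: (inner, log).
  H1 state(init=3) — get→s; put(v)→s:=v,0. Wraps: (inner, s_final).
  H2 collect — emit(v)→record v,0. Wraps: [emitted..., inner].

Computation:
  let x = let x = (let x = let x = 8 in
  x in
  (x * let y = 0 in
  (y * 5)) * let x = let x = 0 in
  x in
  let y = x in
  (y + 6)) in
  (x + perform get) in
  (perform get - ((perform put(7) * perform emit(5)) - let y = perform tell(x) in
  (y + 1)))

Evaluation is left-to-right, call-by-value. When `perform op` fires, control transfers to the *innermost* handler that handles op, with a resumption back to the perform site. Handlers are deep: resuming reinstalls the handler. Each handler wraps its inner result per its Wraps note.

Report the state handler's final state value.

Step-by-step:
get @ H1 ⇒ 3
get @ H1 ⇒ 3
put(7) @ H1 ⇒ s:=7
emit(5) @ H2 ⇒ out+=5
tell(3) @ H0 ⇒ log+=3
H0 returns (4, (3))
H1 returns ((4, (3)), 7)
H2 returns [5, ((4, (3)), 7)]
= [5, ((4, (3)), 7)]

Answer: 7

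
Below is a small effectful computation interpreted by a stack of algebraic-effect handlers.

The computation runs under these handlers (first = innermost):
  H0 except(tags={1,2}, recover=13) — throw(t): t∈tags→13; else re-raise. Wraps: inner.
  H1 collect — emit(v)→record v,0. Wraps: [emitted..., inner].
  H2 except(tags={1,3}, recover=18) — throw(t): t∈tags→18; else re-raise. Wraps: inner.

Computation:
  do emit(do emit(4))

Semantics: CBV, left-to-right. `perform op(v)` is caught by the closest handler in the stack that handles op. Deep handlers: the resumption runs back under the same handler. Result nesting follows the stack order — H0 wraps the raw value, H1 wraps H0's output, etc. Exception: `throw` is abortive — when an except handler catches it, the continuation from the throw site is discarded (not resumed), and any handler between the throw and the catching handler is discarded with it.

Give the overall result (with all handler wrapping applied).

Answer: [4, 0, 0]

Step-by-step:
emit(4) @ H1 ⇒ out+=4
emit(0) @ H1 ⇒ out+=0
H0 returns 0
H1 returns [4, 0, 0]
H2 returns [4, 0, 0]
= [4, 0, 0]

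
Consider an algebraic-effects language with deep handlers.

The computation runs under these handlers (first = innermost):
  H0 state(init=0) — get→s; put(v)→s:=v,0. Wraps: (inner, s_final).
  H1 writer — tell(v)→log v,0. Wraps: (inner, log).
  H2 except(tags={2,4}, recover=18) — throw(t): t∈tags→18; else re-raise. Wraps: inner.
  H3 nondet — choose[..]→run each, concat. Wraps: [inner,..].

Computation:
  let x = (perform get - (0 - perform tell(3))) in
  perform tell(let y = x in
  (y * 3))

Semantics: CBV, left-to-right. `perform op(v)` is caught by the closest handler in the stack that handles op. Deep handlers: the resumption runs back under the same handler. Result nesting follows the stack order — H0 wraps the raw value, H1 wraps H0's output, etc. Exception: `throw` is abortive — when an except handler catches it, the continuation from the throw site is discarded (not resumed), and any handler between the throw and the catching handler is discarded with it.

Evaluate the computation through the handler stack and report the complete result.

Working:
get @ H0 ⇒ 0
tell(3) @ H1 ⇒ log+=3
tell(0) @ H1 ⇒ log+=0
H0 returns (0, 0)
H1 returns ((0, 0), (3, 0))
H2 returns ((0, 0), (3, 0))
H3 returns [((0, 0), (3, 0))]
= [((0, 0), (3, 0))]

Answer: [((0, 0), (3, 0))]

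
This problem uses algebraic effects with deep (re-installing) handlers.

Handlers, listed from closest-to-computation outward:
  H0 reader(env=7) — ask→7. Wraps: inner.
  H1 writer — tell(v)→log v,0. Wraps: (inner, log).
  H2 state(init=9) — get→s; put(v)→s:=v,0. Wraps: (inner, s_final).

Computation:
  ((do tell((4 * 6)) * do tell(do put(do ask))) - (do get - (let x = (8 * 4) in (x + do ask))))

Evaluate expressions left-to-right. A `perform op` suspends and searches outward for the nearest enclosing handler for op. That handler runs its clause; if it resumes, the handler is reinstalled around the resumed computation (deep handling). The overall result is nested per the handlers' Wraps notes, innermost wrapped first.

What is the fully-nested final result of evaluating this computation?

Answer: ((32, (24, 0)), 7)

Evaluation trace:
tell(24) @ H1 ⇒ log+=24
ask @ H0 ⇒ 7
put(7) @ H2 ⇒ s:=7
tell(0) @ H1 ⇒ log+=0
get @ H2 ⇒ 7
ask @ H0 ⇒ 7
H0 returns 32
H1 returns (32, (24, 0))
H2 returns ((32, (24, 0)), 7)
= ((32, (24, 0)), 7)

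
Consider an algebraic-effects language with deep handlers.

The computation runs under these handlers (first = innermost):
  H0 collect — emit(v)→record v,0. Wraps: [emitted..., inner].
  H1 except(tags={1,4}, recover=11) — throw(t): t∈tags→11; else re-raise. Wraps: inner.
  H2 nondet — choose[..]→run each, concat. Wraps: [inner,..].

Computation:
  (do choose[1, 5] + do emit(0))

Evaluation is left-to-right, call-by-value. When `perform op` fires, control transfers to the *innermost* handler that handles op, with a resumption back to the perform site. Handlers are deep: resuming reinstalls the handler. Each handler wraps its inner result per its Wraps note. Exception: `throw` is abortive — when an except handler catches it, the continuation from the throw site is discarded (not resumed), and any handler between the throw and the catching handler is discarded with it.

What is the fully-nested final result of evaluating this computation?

Working:
choose[1, 5] @ H2
  branch[0] choose=1:
    emit(0) @ H0 ⇒ out+=0
    H0 returns [0, 1]
    H1 returns [0, 1]
    H2 returns [[0, 1]]
  branch[1] choose=5:
    emit(0) @ H0 ⇒ out+=0
    H0 returns [0, 5]
    H1 returns [0, 5]
    H2 returns [[0, 5]]
= [[0, 1], [0, 5]]

Answer: [[0, 1], [0, 5]]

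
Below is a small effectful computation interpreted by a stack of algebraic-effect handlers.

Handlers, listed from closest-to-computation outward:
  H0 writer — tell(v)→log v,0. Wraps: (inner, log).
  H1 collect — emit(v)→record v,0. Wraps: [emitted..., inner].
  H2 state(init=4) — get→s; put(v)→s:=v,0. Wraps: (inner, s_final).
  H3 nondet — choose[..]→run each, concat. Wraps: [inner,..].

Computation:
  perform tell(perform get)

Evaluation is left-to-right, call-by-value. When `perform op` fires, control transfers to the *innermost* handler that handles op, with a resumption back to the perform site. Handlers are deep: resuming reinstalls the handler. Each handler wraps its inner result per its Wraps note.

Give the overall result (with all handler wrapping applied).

Evaluation trace:
get @ H2 ⇒ 4
tell(4) @ H0 ⇒ log+=4
H0 returns (0, (4))
H1 returns [(0, (4))]
H2 returns ([(0, (4))], 4)
H3 returns [([(0, (4))], 4)]
= [([(0, (4))], 4)]

Answer: [([(0, (4))], 4)]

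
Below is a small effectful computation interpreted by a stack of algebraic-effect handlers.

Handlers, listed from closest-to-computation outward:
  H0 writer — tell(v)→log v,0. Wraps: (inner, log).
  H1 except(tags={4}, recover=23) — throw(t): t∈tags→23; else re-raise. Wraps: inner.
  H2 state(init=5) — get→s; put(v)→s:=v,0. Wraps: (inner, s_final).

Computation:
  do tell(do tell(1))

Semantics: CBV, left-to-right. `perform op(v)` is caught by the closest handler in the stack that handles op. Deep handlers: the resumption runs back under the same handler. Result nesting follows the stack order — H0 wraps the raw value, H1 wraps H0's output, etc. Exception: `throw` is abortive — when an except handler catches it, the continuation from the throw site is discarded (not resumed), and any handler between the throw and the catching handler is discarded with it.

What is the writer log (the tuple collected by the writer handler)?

Answer: (1, 0)

Step-by-step:
tell(1) @ H0 ⇒ log+=1
tell(0) @ H0 ⇒ log+=0
H0 returns (0, (1, 0))
H1 returns (0, (1, 0))
H2 returns ((0, (1, 0)), 5)
= ((0, (1, 0)), 5)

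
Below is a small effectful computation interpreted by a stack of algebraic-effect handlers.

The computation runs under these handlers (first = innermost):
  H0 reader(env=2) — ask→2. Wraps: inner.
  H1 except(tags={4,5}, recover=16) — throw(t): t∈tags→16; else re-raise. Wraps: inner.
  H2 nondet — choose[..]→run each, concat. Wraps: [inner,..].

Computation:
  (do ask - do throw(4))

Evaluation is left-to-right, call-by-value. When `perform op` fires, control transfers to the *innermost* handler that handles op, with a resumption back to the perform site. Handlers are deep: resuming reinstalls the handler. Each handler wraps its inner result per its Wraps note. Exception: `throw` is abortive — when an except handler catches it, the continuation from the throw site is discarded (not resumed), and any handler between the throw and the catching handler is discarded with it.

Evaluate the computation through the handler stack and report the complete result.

Answer: [16]

Step-by-step:
ask @ H0 ⇒ 2
throw(4) @ H1 caught ⇒ 16
H2 returns [16]
= [16]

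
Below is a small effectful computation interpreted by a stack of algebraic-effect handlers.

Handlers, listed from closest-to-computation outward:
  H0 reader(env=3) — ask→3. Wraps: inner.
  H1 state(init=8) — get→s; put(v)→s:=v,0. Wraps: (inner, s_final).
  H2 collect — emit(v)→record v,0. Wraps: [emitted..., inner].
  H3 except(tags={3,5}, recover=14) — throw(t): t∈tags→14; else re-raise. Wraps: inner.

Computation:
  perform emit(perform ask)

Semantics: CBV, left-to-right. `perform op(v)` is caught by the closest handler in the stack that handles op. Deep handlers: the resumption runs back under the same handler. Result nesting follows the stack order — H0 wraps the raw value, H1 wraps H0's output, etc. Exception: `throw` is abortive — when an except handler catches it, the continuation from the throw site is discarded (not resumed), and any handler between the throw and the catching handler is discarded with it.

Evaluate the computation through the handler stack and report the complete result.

Evaluation trace:
ask @ H0 ⇒ 3
emit(3) @ H2 ⇒ out+=3
H0 returns 0
H1 returns (0, 8)
H2 returns [3, (0, 8)]
H3 returns [3, (0, 8)]
= [3, (0, 8)]

Answer: [3, (0, 8)]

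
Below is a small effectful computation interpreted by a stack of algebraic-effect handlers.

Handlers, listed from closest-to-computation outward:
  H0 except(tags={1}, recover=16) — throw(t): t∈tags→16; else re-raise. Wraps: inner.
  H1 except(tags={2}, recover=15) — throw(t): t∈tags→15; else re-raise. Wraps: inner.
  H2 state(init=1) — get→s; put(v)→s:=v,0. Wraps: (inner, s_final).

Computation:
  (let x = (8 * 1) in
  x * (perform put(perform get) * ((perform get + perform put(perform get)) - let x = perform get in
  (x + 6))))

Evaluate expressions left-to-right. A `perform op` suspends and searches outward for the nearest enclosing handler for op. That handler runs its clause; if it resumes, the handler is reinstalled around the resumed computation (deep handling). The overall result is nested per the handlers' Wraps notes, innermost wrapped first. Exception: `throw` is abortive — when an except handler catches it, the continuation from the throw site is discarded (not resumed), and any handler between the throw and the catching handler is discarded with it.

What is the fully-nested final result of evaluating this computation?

Answer: (0, 1)

Working:
get @ H2 ⇒ 1
put(1) @ H2 ⇒ s:=1
get @ H2 ⇒ 1
get @ H2 ⇒ 1
put(1) @ H2 ⇒ s:=1
get @ H2 ⇒ 1
H0 returns 0
H1 returns 0
H2 returns (0, 1)
= (0, 1)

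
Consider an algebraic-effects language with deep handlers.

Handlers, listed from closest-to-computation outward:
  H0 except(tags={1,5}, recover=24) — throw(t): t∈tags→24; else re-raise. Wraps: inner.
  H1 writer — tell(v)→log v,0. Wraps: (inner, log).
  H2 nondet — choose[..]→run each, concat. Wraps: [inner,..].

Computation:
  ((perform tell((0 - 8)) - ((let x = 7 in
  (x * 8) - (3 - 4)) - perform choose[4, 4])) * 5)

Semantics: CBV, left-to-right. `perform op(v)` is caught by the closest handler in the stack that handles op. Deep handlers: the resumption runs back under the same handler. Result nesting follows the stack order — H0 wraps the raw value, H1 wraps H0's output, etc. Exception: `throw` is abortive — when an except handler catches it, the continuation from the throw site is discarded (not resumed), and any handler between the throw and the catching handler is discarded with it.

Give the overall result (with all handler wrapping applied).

Step-by-step:
tell(-8) @ H1 ⇒ log+=-8
choose[4, 4] @ H2
  branch[0] choose=4:
    H0 returns -265
    H1 returns (-265, (-8))
    H2 returns [(-265, (-8))]
  branch[1] choose=4:
    H0 returns -265
    H1 returns (-265, (-8))
    H2 returns [(-265, (-8))]
= [(-265, (-8)), (-265, (-8))]

Answer: [(-265, (-8)), (-265, (-8))]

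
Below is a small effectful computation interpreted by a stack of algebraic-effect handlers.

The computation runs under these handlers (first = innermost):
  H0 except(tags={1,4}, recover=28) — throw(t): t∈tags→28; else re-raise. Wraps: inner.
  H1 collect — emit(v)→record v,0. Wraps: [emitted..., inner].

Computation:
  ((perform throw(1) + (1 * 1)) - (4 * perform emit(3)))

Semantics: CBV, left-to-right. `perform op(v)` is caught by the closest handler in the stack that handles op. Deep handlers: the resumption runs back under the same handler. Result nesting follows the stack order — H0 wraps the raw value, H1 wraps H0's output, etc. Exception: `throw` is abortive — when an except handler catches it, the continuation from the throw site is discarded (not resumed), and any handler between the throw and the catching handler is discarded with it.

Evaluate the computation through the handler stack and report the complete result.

Answer: [28]

Step-by-step:
throw(1) @ H0 caught ⇒ 28
H1 returns [28]
= [28]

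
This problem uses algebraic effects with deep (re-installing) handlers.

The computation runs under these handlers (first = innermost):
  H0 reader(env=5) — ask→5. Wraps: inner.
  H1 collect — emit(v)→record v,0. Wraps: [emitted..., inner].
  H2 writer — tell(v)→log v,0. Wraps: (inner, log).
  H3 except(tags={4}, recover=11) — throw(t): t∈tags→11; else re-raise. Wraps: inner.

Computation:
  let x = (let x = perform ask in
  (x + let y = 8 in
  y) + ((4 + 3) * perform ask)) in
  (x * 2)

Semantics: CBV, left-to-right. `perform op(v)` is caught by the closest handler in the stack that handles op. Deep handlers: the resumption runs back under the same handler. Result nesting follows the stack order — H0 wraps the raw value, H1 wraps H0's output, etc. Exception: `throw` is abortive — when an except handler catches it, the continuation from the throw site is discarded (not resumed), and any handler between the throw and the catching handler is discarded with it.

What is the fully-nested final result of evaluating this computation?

Answer: ([96], ())

Evaluation trace:
ask @ H0 ⇒ 5
ask @ H0 ⇒ 5
H0 returns 96
H1 returns [96]
H2 returns ([96], ())
H3 returns ([96], ())
= ([96], ())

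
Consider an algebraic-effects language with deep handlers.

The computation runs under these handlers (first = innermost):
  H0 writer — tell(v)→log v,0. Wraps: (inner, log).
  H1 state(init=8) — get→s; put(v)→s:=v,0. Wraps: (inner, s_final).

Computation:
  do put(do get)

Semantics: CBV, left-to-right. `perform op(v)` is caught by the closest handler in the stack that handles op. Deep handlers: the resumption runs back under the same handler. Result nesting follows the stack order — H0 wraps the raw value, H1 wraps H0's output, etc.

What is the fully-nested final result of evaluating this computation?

Answer: ((0, ()), 8)

Evaluation trace:
get @ H1 ⇒ 8
put(8) @ H1 ⇒ s:=8
H0 returns (0, ())
H1 returns ((0, ()), 8)
= ((0, ()), 8)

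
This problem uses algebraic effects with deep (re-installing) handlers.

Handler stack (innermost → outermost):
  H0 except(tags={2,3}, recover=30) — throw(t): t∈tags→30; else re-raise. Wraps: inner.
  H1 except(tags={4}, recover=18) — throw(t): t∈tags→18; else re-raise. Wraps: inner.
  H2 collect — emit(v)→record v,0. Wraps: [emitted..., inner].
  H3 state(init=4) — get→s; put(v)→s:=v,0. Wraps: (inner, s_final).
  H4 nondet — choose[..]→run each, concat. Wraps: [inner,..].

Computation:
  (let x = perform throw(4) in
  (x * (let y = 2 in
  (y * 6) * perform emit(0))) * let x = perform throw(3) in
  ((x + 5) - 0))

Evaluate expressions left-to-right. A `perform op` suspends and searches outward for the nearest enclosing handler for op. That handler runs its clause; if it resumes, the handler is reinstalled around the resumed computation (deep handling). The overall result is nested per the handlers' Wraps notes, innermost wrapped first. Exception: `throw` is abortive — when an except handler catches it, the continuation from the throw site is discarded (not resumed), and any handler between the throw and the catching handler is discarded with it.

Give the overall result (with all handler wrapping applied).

Step-by-step:
throw(4) @ H0 re-raised
throw(4) @ H1 caught ⇒ 18
H2 returns [18]
H3 returns ([18], 4)
H4 returns [([18], 4)]
= [([18], 4)]

Answer: [([18], 4)]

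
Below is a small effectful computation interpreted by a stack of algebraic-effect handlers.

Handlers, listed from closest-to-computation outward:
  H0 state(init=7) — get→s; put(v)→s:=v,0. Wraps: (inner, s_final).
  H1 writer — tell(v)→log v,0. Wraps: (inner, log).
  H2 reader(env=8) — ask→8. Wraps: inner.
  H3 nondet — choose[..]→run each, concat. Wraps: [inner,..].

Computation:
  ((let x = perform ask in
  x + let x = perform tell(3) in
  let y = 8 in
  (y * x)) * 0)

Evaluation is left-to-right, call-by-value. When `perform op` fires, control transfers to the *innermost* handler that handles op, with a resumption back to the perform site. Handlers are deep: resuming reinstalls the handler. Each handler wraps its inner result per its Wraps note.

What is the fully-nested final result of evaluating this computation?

Answer: [((0, 7), (3))]

Evaluation trace:
ask @ H2 ⇒ 8
tell(3) @ H1 ⇒ log+=3
H0 returns (0, 7)
H1 returns ((0, 7), (3))
H2 returns ((0, 7), (3))
H3 returns [((0, 7), (3))]
= [((0, 7), (3))]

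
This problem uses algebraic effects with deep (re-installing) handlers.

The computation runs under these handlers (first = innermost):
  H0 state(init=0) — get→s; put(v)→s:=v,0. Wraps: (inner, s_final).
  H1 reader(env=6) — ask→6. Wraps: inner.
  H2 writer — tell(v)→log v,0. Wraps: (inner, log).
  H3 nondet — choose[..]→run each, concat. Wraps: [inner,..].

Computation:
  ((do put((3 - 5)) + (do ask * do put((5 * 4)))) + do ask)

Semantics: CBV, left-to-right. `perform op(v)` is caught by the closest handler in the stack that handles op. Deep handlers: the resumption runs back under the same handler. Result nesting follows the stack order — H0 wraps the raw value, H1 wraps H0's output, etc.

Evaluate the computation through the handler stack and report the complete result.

Working:
put(-2) @ H0 ⇒ s:=-2
ask @ H1 ⇒ 6
put(20) @ H0 ⇒ s:=20
ask @ H1 ⇒ 6
H0 returns (6, 20)
H1 returns (6, 20)
H2 returns ((6, 20), ())
H3 returns [((6, 20), ())]
= [((6, 20), ())]

Answer: [((6, 20), ())]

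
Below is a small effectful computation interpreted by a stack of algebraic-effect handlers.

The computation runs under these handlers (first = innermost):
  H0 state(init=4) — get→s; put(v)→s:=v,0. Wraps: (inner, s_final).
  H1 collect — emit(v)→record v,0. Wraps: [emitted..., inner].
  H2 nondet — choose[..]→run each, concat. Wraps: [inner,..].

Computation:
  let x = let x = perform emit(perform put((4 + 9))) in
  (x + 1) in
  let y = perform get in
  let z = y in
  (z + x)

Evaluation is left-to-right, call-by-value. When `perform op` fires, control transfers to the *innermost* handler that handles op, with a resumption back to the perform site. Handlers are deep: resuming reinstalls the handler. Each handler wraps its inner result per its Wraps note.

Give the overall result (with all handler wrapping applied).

Answer: [[0, (14, 13)]]

Working:
put(13) @ H0 ⇒ s:=13
emit(0) @ H1 ⇒ out+=0
get @ H0 ⇒ 13
H0 returns (14, 13)
H1 returns [0, (14, 13)]
H2 returns [[0, (14, 13)]]
= [[0, (14, 13)]]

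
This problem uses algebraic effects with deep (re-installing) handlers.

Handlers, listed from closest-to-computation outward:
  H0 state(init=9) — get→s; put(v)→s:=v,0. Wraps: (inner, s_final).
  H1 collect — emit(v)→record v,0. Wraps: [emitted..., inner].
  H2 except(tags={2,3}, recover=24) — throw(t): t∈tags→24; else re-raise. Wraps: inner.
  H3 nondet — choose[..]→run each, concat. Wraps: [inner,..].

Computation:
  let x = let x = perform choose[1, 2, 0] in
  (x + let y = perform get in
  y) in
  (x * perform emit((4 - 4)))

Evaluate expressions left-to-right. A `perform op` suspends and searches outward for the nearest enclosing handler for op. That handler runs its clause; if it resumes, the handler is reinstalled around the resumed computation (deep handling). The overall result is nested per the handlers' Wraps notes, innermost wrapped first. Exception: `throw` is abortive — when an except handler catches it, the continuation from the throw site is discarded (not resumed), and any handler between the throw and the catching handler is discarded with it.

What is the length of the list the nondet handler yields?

Working:
choose[1, 2, 0] @ H3
  branch[0] choose=1:
    get @ H0 ⇒ 9
    emit(0) @ H1 ⇒ out+=0
    H0 returns (0, 9)
    H1 returns [0, (0, 9)]
    H2 returns [0, (0, 9)]
    H3 returns [[0, (0, 9)]]
  branch[1] choose=2:
    get @ H0 ⇒ 9
    emit(0) @ H1 ⇒ out+=0
    H0 returns (0, 9)
    H1 returns [0, (0, 9)]
    H2 returns [0, (0, 9)]
    H3 returns [[0, (0, 9)]]
  branch[2] choose=0:
    get @ H0 ⇒ 9
    emit(0) @ H1 ⇒ out+=0
    H0 returns (0, 9)
    H1 returns [0, (0, 9)]
    H2 returns [0, (0, 9)]
    H3 returns [[0, (0, 9)]]
= [[0, (0, 9)], [0, (0, 9)], [0, (0, 9)]]

Answer: 3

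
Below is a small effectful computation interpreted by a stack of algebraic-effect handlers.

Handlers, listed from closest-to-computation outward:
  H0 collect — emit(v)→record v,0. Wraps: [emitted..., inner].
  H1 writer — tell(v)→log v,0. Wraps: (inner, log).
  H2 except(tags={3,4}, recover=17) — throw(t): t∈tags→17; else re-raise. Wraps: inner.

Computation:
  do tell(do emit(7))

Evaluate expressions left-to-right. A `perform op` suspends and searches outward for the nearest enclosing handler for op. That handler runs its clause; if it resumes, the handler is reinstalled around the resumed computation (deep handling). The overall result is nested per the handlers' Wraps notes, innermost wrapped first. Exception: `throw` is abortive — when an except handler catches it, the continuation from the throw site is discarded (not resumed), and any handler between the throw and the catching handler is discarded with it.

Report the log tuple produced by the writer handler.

Answer: (0)

Step-by-step:
emit(7) @ H0 ⇒ out+=7
tell(0) @ H1 ⇒ log+=0
H0 returns [7, 0]
H1 returns ([7, 0], (0))
H2 returns ([7, 0], (0))
= ([7, 0], (0))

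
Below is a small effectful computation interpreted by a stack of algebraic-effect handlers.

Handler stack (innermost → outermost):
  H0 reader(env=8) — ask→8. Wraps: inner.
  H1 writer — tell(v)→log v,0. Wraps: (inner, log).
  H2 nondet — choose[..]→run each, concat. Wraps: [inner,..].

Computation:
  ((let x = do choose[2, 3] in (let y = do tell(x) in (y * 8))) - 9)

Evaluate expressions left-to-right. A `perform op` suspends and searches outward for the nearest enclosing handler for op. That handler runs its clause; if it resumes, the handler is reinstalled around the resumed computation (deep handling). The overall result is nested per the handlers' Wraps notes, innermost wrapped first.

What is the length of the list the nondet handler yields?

Working:
choose[2, 3] @ H2
  branch[0] choose=2:
    tell(2) @ H1 ⇒ log+=2
    H0 returns -9
    H1 returns (-9, (2))
    H2 returns [(-9, (2))]
  branch[1] choose=3:
    tell(3) @ H1 ⇒ log+=3
    H0 returns -9
    H1 returns (-9, (3))
    H2 returns [(-9, (3))]
= [(-9, (2)), (-9, (3))]

Answer: 2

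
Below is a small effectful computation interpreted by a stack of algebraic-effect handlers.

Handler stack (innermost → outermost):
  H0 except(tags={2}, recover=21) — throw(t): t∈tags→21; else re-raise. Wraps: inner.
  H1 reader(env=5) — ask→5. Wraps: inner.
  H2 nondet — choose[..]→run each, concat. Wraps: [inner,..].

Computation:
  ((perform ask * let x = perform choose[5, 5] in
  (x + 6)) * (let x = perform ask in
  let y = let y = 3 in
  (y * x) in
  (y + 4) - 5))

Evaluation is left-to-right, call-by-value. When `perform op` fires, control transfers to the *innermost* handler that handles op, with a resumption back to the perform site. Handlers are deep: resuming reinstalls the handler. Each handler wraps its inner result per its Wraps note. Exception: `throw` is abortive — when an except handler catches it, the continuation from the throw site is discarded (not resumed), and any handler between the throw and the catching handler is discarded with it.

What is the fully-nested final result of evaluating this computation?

Working:
ask @ H1 ⇒ 5
choose[5, 5] @ H2
  branch[0] choose=5:
    ask @ H1 ⇒ 5
    H0 returns 770
    H1 returns 770
    H2 returns [770]
  branch[1] choose=5:
    ask @ H1 ⇒ 5
    H0 returns 770
    H1 returns 770
    H2 returns [770]
= [770, 770]

Answer: [770, 770]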